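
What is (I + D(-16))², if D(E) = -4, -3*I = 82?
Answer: 8836/9 ≈ 981.78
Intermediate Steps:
I = -82/3 (I = -⅓*82 = -82/3 ≈ -27.333)
(I + D(-16))² = (-82/3 - 4)² = (-94/3)² = 8836/9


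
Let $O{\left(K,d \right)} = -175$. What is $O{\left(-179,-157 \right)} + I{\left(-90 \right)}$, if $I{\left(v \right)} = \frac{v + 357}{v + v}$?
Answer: $- \frac{10589}{60} \approx -176.48$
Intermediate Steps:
$I{\left(v \right)} = \frac{357 + v}{2 v}$
$O{\left(-179,-157 \right)} + I{\left(-90 \right)} = -175 + \frac{357 - 90}{2 \left(-90\right)} = -175 + \frac{1}{2} \left(- \frac{1}{90}\right) 267 = -175 - \frac{89}{60} = - \frac{10589}{60}$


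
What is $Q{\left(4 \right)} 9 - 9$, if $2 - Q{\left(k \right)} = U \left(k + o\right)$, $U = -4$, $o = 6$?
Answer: $369$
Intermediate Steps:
$Q{\left(k \right)} = 26 + 4 k$ ($Q{\left(k \right)} = 2 - - 4 \left(k + 6\right) = 2 - - 4 \left(6 + k\right) = 2 - \left(-24 - 4 k\right) = 2 + \left(24 + 4 k\right) = 26 + 4 k$)
$Q{\left(4 \right)} 9 - 9 = \left(26 + 4 \cdot 4\right) 9 - 9 = \left(26 + 16\right) 9 - 9 = 42 \cdot 9 - 9 = 378 - 9 = 369$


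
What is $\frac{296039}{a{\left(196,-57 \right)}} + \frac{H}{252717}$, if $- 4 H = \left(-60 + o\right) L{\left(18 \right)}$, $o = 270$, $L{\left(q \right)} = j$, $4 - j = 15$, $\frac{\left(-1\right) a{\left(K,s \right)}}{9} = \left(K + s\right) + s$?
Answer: $- \frac{12468943628}{31084191} \approx -401.13$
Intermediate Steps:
$a{\left(K,s \right)} = - 18 s - 9 K$ ($a{\left(K,s \right)} = - 9 \left(\left(K + s\right) + s\right) = - 9 \left(K + 2 s\right) = - 18 s - 9 K$)
$j = -11$ ($j = 4 - 15 = -11$)
$L{\left(q \right)} = -11$
$H = \frac{1155}{2}$ ($H = - \frac{\left(-60 + 270\right) \left(-11\right)}{4} = - \frac{210 \left(-11\right)}{4} = \left(- \frac{1}{4}\right) \left(-2310\right) = \frac{1155}{2} \approx 577.5$)
$\frac{296039}{a{\left(196,-57 \right)}} + \frac{H}{252717} = \frac{296039}{\left(-18\right) \left(-57\right) - 1764} + \frac{1155}{2 \cdot 252717} = \frac{296039}{1026 - 1764} + \frac{1155}{2} \cdot \frac{1}{252717} = \frac{296039}{-738} + \frac{385}{168478} = 296039 \left(- \frac{1}{738}\right) + \frac{385}{168478} = - \frac{296039}{738} + \frac{385}{168478} = - \frac{12468943628}{31084191}$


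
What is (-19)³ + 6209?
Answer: -650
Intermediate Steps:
(-19)³ + 6209 = -6859 + 6209 = -650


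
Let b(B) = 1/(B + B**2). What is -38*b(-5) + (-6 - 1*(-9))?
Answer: 11/10 ≈ 1.1000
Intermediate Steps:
-38*b(-5) + (-6 - 1*(-9)) = -38/((-5)*(1 - 5)) + (-6 - 1*(-9)) = -(-38)/(5*(-4)) + (-6 + 9) = -(-38)*(-1)/(5*4) + 3 = -38*1/20 + 3 = -19/10 + 3 = 11/10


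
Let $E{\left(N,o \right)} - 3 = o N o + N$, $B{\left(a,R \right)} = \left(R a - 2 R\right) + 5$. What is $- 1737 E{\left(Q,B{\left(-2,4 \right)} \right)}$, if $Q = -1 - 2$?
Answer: $630531$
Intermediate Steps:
$Q = -3$
$B{\left(a,R \right)} = 5 - 2 R + R a$ ($B{\left(a,R \right)} = \left(- 2 R + R a\right) + 5 = 5 - 2 R + R a$)
$E{\left(N,o \right)} = 3 + N + N o^{2}$ ($E{\left(N,o \right)} = 3 + \left(o N o + N\right) = 3 + \left(N o o + N\right) = 3 + \left(N o^{2} + N\right) = 3 + \left(N + N o^{2}\right) = 3 + N + N o^{2}$)
$- 1737 E{\left(Q,B{\left(-2,4 \right)} \right)} = - 1737 \left(3 - 3 - 3 \left(5 - 8 + 4 \left(-2\right)\right)^{2}\right) = - 1737 \left(3 - 3 - 3 \left(5 - 8 - 8\right)^{2}\right) = - 1737 \left(3 - 3 - 3 \left(-11\right)^{2}\right) = - 1737 \left(3 - 3 - 363\right) = \left(-1737\right) \left(-363\right) = 630531$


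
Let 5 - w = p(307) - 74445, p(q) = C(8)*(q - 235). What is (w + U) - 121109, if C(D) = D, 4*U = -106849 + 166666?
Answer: -129123/4 ≈ -32281.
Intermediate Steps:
U = 59817/4 (U = (-106849 + 166666)/4 = (1/4)*59817 = 59817/4 ≈ 14954.)
p(q) = -1880 + 8*q (p(q) = 8*(q - 235) = 8*(-235 + q) = -1880 + 8*q)
w = 73874 (w = 5 - ((-1880 + 8*307) - 74445) = 5 - ((-1880 + 2456) - 74445) = 5 - (576 - 74445) = 5 - 1*(-73869) = 5 + 73869 = 73874)
(w + U) - 121109 = (73874 + 59817/4) - 121109 = 355313/4 - 121109 = -129123/4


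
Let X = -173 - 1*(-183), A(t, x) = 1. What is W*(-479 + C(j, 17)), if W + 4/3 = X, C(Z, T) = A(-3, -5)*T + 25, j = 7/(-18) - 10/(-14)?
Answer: -11362/3 ≈ -3787.3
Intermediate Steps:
j = 41/126 (j = 7*(-1/18) - 10*(-1/14) = -7/18 + 5/7 = 41/126 ≈ 0.32540)
X = 10 (X = -173 + 183 = 10)
C(Z, T) = 25 + T (C(Z, T) = 1*T + 25 = T + 25 = 25 + T)
W = 26/3 (W = -4/3 + 10 = 26/3 ≈ 8.6667)
W*(-479 + C(j, 17)) = 26*(-479 + (25 + 17))/3 = 26*(-479 + 42)/3 = (26/3)*(-437) = -11362/3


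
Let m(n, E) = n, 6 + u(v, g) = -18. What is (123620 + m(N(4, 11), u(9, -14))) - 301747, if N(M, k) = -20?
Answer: -178147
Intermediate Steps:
u(v, g) = -24 (u(v, g) = -6 - 18 = -24)
(123620 + m(N(4, 11), u(9, -14))) - 301747 = (123620 - 20) - 301747 = 123600 - 301747 = -178147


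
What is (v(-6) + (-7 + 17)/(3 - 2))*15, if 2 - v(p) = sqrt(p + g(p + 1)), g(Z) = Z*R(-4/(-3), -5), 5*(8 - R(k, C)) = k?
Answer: 180 - 5*I*sqrt(402) ≈ 180.0 - 100.25*I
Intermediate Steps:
R(k, C) = 8 - k/5
g(Z) = 116*Z/15 (g(Z) = Z*(8 - (-4)/(5*(-3))) = Z*(8 - (-4)*(-1)/(5*3)) = Z*(8 - 1/5*4/3) = Z*(8 - 4/15) = Z*(116/15) = 116*Z/15)
v(p) = 2 - sqrt(116/15 + 131*p/15) (v(p) = 2 - sqrt(p + 116*(p + 1)/15) = 2 - sqrt(p + 116*(1 + p)/15) = 2 - sqrt(p + (116/15 + 116*p/15)) = 2 - sqrt(116/15 + 131*p/15))
(v(-6) + (-7 + 17)/(3 - 2))*15 = ((2 - sqrt(1740 + 1965*(-6))/15) + (-7 + 17)/(3 - 2))*15 = ((2 - sqrt(1740 - 11790)/15) + 10/1)*15 = ((2 - I*sqrt(402)/3) + 10*1)*15 = ((2 - I*sqrt(402)/3) + 10)*15 = (12 - I*sqrt(402)/3)*15 = 180 - 5*I*sqrt(402)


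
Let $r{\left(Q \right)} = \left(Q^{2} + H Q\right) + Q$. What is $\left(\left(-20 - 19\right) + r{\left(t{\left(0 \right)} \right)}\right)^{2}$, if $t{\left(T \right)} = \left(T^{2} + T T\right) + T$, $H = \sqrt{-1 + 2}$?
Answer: $1521$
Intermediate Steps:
$H = 1$ ($H = \sqrt{1} = 1$)
$t{\left(T \right)} = T + 2 T^{2}$ ($t{\left(T \right)} = \left(T^{2} + T^{2}\right) + T = 2 T^{2} + T = T + 2 T^{2}$)
$r{\left(Q \right)} = Q^{2} + 2 Q$ ($r{\left(Q \right)} = \left(Q^{2} + 1 Q\right) + Q = \left(Q^{2} + Q\right) + Q = \left(Q + Q^{2}\right) + Q = Q^{2} + 2 Q$)
$\left(\left(-20 - 19\right) + r{\left(t{\left(0 \right)} \right)}\right)^{2} = \left(\left(-20 - 19\right) + 0 \left(1 + 2 \cdot 0\right) \left(2 + 0 \left(1 + 2 \cdot 0\right)\right)\right)^{2} = \left(\left(-20 - 19\right) + 0 \left(1 + 0\right) \left(2 + 0 \left(1 + 0\right)\right)\right)^{2} = \left(-39 + 0 \cdot 1 \left(2 + 0 \cdot 1\right)\right)^{2} = \left(-39 + 0 \left(2 + 0\right)\right)^{2} = \left(-39 + 0 \cdot 2\right)^{2} = \left(-39 + 0\right)^{2} = \left(-39\right)^{2} = 1521$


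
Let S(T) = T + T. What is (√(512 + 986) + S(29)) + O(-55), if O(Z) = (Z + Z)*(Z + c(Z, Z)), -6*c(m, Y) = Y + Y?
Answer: 12274/3 + √1498 ≈ 4130.0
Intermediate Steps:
S(T) = 2*T
c(m, Y) = -Y/3 (c(m, Y) = -(Y + Y)/6 = -Y/3)
O(Z) = 4*Z²/3 (O(Z) = (Z + Z)*(Z - Z/3) = (2*Z)*(2*Z/3) = 4*Z²/3)
(√(512 + 986) + S(29)) + O(-55) = (√(512 + 986) + 2*29) + (4/3)*(-55)² = (√1498 + 58) + (4/3)*3025 = (58 + √1498) + 12100/3 = 12274/3 + √1498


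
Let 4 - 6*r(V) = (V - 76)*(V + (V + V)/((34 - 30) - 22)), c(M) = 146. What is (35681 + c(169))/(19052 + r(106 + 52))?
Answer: 967329/462598 ≈ 2.0911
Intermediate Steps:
r(V) = 2/3 - 4*V*(-76 + V)/27 (r(V) = 2/3 - (V - 76)*(V + (V + V)/((34 - 30) - 22))/6 = 2/3 - (-76 + V)*(V + (2*V)/(4 - 22))/6 = 2/3 - (-76 + V)*(V + (2*V)/(-18))/6 = 2/3 - (-76 + V)*(V + (2*V)*(-1/18))/6 = 2/3 - (-76 + V)*(V - V/9)/6 = 2/3 - (-76 + V)*8*V/9/6 = 2/3 - 4*V*(-76 + V)/27)
(35681 + c(169))/(19052 + r(106 + 52)) = (35681 + 146)/(19052 + (2/3 - 4*(106 + 52)**2/27 + 304*(106 + 52)/27)) = 35827/(19052 + (2/3 - 4/27*158**2 + (304/27)*158)) = 35827/(19052 + (2/3 - 4/27*24964 + 48032/27)) = 35827/(19052 + (2/3 - 99856/27 + 48032/27)) = 35827/(19052 - 51806/27) = 35827/(462598/27) = 35827*(27/462598) = 967329/462598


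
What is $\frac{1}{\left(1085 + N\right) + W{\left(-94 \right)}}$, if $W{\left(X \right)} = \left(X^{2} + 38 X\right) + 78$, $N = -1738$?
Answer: $\frac{1}{4689} \approx 0.00021327$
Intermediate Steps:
$W{\left(X \right)} = 78 + X^{2} + 38 X$
$\frac{1}{\left(1085 + N\right) + W{\left(-94 \right)}} = \frac{1}{\left(1085 - 1738\right) + \left(78 + \left(-94\right)^{2} + 38 \left(-94\right)\right)} = \frac{1}{-653 + \left(78 + 8836 - 3572\right)} = \frac{1}{-653 + 5342} = \frac{1}{4689}$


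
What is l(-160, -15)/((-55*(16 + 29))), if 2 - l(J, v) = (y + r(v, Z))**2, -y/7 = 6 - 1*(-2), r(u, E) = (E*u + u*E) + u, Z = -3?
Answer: 359/2475 ≈ 0.14505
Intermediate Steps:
r(u, E) = u + 2*E*u (r(u, E) = (E*u + E*u) + u = 2*E*u + u = u + 2*E*u)
y = -56 (y = -7*(6 - 1*(-2)) = -7*(6 + 2) = -7*8 = -56)
l(J, v) = 2 - (-56 - 5*v)**2 (l(J, v) = 2 - (-56 + v*(1 + 2*(-3)))**2 = 2 - (-56 + v*(1 - 6))**2 = 2 - (-56 + v*(-5))**2 = 2 - (-56 - 5*v)**2)
l(-160, -15)/((-55*(16 + 29))) = (2 - (56 + 5*(-15))**2)/((-55*(16 + 29))) = (2 - (56 - 75)**2)/((-55*45)) = (2 - 1*(-19)**2)/(-2475) = (2 - 1*361)*(-1/2475) = (2 - 361)*(-1/2475) = -359*(-1/2475) = 359/2475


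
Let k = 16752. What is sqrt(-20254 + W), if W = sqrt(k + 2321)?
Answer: sqrt(-20254 + sqrt(19073)) ≈ 141.83*I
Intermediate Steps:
W = sqrt(19073) (W = sqrt(16752 + 2321) = sqrt(19073) ≈ 138.10)
sqrt(-20254 + W) = sqrt(-20254 + sqrt(19073))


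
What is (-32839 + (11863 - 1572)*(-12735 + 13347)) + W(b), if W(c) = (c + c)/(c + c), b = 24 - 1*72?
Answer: 6265254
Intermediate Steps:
b = -48 (b = 24 - 72 = -48)
W(c) = 1 (W(c) = (2*c)/((2*c)) = (2*c)*(1/(2*c)) = 1)
(-32839 + (11863 - 1572)*(-12735 + 13347)) + W(b) = (-32839 + (11863 - 1572)*(-12735 + 13347)) + 1 = (-32839 + 10291*612) + 1 = (-32839 + 6298092) + 1 = 6265253 + 1 = 6265254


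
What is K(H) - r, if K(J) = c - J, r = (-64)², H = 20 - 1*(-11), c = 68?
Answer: -4059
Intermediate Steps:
H = 31 (H = 20 + 11 = 31)
r = 4096
K(J) = 68 - J
K(H) - r = (68 - 1*31) - 1*4096 = (68 - 31) - 4096 = 37 - 4096 = -4059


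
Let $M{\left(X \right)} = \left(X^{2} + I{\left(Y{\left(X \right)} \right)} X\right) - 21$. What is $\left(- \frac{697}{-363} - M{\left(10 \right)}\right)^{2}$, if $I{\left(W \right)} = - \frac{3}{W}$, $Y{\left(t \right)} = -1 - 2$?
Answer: $\frac{999192100}{131769} \approx 7582.9$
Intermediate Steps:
$Y{\left(t \right)} = -3$ ($Y{\left(t \right)} = -1 - 2 = -3$)
$M{\left(X \right)} = -21 + X + X^{2}$ ($M{\left(X \right)} = \left(X^{2} + - \frac{3}{-3} X\right) - 21 = \left(X^{2} + \left(-3\right) \left(- \frac{1}{3}\right) X\right) - 21 = \left(X^{2} + 1 X\right) - 21 = \left(X^{2} + X\right) - 21 = \left(X + X^{2}\right) - 21 = -21 + X + X^{2}$)
$\left(- \frac{697}{-363} - M{\left(10 \right)}\right)^{2} = \left(- \frac{697}{-363} - \left(-21 + 10 + 10^{2}\right)\right)^{2} = \left(\left(-697\right) \left(- \frac{1}{363}\right) - \left(-21 + 10 + 100\right)\right)^{2} = \left(\frac{697}{363} - 89\right)^{2} = \left(- \frac{31610}{363}\right)^{2} = \frac{999192100}{131769}$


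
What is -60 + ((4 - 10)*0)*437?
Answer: -60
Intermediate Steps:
-60 + ((4 - 10)*0)*437 = -60 - 6*0*437 = -60 + 0*437 = -60 + 0 = -60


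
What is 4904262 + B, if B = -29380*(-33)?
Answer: 5873802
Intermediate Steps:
B = 969540
4904262 + B = 4904262 + 969540 = 5873802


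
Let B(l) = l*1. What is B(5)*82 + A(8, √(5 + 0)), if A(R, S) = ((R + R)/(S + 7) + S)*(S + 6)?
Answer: 4713/11 + 70*√5/11 ≈ 442.68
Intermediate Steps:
B(l) = l
A(R, S) = (6 + S)*(S + 2*R/(7 + S)) (A(R, S) = ((2*R)/(7 + S) + S)*(6 + S) = (2*R/(7 + S) + S)*(6 + S) = (S + 2*R/(7 + S))*(6 + S) = (6 + S)*(S + 2*R/(7 + S)))
B(5)*82 + A(8, √(5 + 0)) = 5*82 + ((√(5 + 0))³ + 12*8 + 13*(√(5 + 0))² + 42*√(5 + 0) + 2*8*√(5 + 0))/(7 + √(5 + 0)) = 410 + ((√5)³ + 96 + 13*(√5)² + 42*√5 + 2*8*√5)/(7 + √5) = 410 + (5*√5 + 96 + 13*5 + 42*√5 + 16*√5)/(7 + √5) = 410 + (5*√5 + 96 + 65 + 42*√5 + 16*√5)/(7 + √5) = 410 + (161 + 63*√5)/(7 + √5)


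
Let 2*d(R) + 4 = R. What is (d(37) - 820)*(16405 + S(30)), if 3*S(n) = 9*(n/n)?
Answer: -13183828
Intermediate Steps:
d(R) = -2 + R/2
S(n) = 3 (S(n) = (9*(n/n))/3 = (9*1)/3 = (⅓)*9 = 3)
(d(37) - 820)*(16405 + S(30)) = ((-2 + (½)*37) - 820)*(16405 + 3) = ((-2 + 37/2) - 820)*16408 = (33/2 - 820)*16408 = -1607/2*16408 = -13183828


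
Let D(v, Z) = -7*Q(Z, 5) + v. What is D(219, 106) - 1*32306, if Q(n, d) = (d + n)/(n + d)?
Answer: -32094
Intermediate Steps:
Q(n, d) = 1 (Q(n, d) = (d + n)/(d + n) = 1)
D(v, Z) = -7 + v (D(v, Z) = -7*1 + v = -7 + v)
D(219, 106) - 1*32306 = (-7 + 219) - 1*32306 = 212 - 32306 = -32094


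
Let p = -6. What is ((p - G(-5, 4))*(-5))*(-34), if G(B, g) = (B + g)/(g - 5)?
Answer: -1190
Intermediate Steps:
G(B, g) = (B + g)/(-5 + g)
((p - G(-5, 4))*(-5))*(-34) = ((-6 - (-5 + 4)/(-5 + 4))*(-5))*(-34) = ((-6 - (-1)/(-1))*(-5))*(-34) = ((-6 - (-1)*(-1))*(-5))*(-34) = ((-6 - 1*1)*(-5))*(-34) = ((-6 - 1)*(-5))*(-34) = -7*(-5)*(-34) = 35*(-34) = -1190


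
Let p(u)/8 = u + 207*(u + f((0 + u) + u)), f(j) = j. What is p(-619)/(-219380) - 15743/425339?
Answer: 326662917369/23327717455 ≈ 14.003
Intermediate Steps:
p(u) = 4976*u (p(u) = 8*(u + 207*(u + ((0 + u) + u))) = 8*(u + 207*(u + (u + u))) = 8*(u + 207*(u + 2*u)) = 8*(u + 207*(3*u)) = 8*(u + 621*u) = 8*(622*u) = 4976*u)
p(-619)/(-219380) - 15743/425339 = (4976*(-619))/(-219380) - 15743/425339 = -3080144*(-1/219380) - 15743*1/425339 = 770036/54845 - 15743/425339 = 326662917369/23327717455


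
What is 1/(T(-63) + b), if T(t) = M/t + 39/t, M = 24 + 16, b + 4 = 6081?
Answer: 63/382772 ≈ 0.00016459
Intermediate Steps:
b = 6077 (b = -4 + 6081 = 6077)
M = 40
T(t) = 79/t (T(t) = 40/t + 39/t = 79/t)
1/(T(-63) + b) = 1/(79/(-63) + 6077) = 1/(79*(-1/63) + 6077) = 1/(-79/63 + 6077) = 1/(382772/63) = 63/382772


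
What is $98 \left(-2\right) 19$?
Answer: $-3724$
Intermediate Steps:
$98 \left(-2\right) 19 = \left(-196\right) 19 = -3724$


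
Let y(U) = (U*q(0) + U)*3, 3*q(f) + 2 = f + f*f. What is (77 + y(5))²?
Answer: 6724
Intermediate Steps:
q(f) = -⅔ + f/3 + f²/3 (q(f) = -⅔ + (f + f*f)/3 = -⅔ + (f + f²)/3 = -⅔ + (f/3 + f²/3) = -⅔ + f/3 + f²/3)
y(U) = U (y(U) = (U*(-⅔ + (⅓)*0 + (⅓)*0²) + U)*3 = (U*(-⅔ + 0 + (⅓)*0) + U)*3 = (U*(-⅔ + 0 + 0) + U)*3 = (U*(-⅔) + U)*3 = (-2*U/3 + U)*3 = (U/3)*3 = U)
(77 + y(5))² = (77 + 5)² = 82² = 6724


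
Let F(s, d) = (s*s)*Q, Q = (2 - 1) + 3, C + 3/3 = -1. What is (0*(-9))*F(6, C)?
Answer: 0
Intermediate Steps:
C = -2 (C = -1 - 1 = -2)
Q = 4 (Q = 1 + 3 = 4)
F(s, d) = 4*s² (F(s, d) = (s*s)*4 = s²*4 = 4*s²)
(0*(-9))*F(6, C) = (0*(-9))*(4*6²) = 0*(4*36) = 0*144 = 0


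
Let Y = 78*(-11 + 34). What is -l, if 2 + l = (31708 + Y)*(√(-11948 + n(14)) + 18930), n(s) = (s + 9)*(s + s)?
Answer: -634192858 - 201012*I*√314 ≈ -6.3419e+8 - 3.5619e+6*I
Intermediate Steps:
n(s) = 2*s*(9 + s) (n(s) = (9 + s)*(2*s) = 2*s*(9 + s))
Y = 1794 (Y = 78*23 = 1794)
l = 634192858 + 201012*I*√314 (l = -2 + (31708 + 1794)*(√(-11948 + 2*14*(9 + 14)) + 18930) = -2 + 33502*(√(-11948 + 2*14*23) + 18930) = -2 + 33502*(√(-11948 + 644) + 18930) = -2 + 33502*(√(-11304) + 18930) = -2 + 33502*(6*I*√314 + 18930) = -2 + 33502*(18930 + 6*I*√314) = -2 + (634192860 + 201012*I*√314) = 634192858 + 201012*I*√314 ≈ 6.3419e+8 + 3.5619e+6*I)
-l = -(634192858 + 201012*I*√314) = -634192858 - 201012*I*√314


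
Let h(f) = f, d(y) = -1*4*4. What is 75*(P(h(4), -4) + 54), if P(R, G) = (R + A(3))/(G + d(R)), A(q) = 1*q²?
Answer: 16005/4 ≈ 4001.3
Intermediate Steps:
A(q) = q²
d(y) = -16 (d(y) = -4*4 = -16)
P(R, G) = (9 + R)/(-16 + G) (P(R, G) = (R + 3²)/(G - 16) = (R + 9)/(-16 + G) = (9 + R)/(-16 + G))
75*(P(h(4), -4) + 54) = 75*((9 + 4)/(-16 - 4) + 54) = 75*(13/(-20) + 54) = 75*(-1/20*13 + 54) = 75*(-13/20 + 54) = 75*(1067/20) = 16005/4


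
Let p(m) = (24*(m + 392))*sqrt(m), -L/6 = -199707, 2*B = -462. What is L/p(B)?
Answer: -66569*I*sqrt(231)/49588 ≈ -20.403*I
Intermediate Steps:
B = -231 (B = (1/2)*(-462) = -231)
L = 1198242 (L = -6*(-199707) = 1198242)
p(m) = sqrt(m)*(9408 + 24*m) (p(m) = (24*(392 + m))*sqrt(m) = (9408 + 24*m)*sqrt(m) = sqrt(m)*(9408 + 24*m))
L/p(B) = 1198242/((24*sqrt(-231)*(392 - 231))) = 1198242/((24*(I*sqrt(231))*161)) = 1198242/((3864*I*sqrt(231))) = 1198242*(-I*sqrt(231)/892584) = -66569*I*sqrt(231)/49588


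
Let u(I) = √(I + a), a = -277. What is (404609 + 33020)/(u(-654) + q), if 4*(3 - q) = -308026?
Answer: 134806361902/23721856085 - 12253612*I*√19/23721856085 ≈ 5.6828 - 0.0022516*I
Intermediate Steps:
q = 154019/2 (q = 3 - ¼*(-308026) = 3 + 154013/2 = 154019/2 ≈ 77010.)
u(I) = √(-277 + I) (u(I) = √(I - 277) = √(-277 + I))
(404609 + 33020)/(u(-654) + q) = (404609 + 33020)/(√(-277 - 654) + 154019/2) = 437629/(√(-931) + 154019/2) = 437629/(7*I*√19 + 154019/2) = 437629/(154019/2 + 7*I*√19)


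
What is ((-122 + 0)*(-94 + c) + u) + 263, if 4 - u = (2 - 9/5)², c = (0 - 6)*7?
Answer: 421474/25 ≈ 16859.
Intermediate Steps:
c = -42 (c = -6*7 = -42)
u = 99/25 (u = 4 - (2 - 9/5)² = 4 - (⅕)² = 4 - 1*1/25 = 4 - 1/25 = 99/25 ≈ 3.9600)
((-122 + 0)*(-94 + c) + u) + 263 = ((-122 + 0)*(-94 - 42) + 99/25) + 263 = (-122*(-136) + 99/25) + 263 = (16592 + 99/25) + 263 = 414899/25 + 263 = 421474/25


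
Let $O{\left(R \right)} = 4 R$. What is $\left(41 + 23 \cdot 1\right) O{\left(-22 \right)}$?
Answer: $-5632$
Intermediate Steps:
$\left(41 + 23 \cdot 1\right) O{\left(-22 \right)} = \left(41 + 23 \cdot 1\right) 4 \left(-22\right) = \left(41 + 23\right) \left(-88\right) = 64 \left(-88\right) = -5632$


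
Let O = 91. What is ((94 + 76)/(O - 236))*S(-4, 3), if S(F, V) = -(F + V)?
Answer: -34/29 ≈ -1.1724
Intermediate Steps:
S(F, V) = -F - V
((94 + 76)/(O - 236))*S(-4, 3) = ((94 + 76)/(91 - 236))*(-1*(-4) - 1*3) = (170/(-145))*(4 - 3) = (170*(-1/145))*1 = -34/29*1 = -34/29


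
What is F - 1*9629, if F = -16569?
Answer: -26198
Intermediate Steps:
F - 1*9629 = -16569 - 1*9629 = -16569 - 9629 = -26198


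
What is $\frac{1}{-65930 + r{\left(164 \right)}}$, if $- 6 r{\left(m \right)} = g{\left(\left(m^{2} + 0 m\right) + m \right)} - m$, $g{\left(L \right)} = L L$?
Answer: $- \frac{3}{366319508} \approx -8.1896 \cdot 10^{-9}$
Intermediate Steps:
$g{\left(L \right)} = L^{2}$
$r{\left(m \right)} = - \frac{\left(m + m^{2}\right)^{2}}{6} + \frac{m}{6}$ ($r{\left(m \right)} = - \frac{\left(\left(m^{2} + 0 m\right) + m\right)^{2} - m}{6} = - \frac{\left(\left(m^{2} + 0\right) + m\right)^{2} - m}{6} = - \frac{\left(m^{2} + m\right)^{2} - m}{6} = - \frac{\left(m + m^{2}\right)^{2} - m}{6} = - \frac{\left(m + m^{2}\right)^{2}}{6} + \frac{m}{6}$)
$\frac{1}{-65930 + r{\left(164 \right)}} = \frac{1}{-65930 + \frac{1}{6} \cdot 164 \left(1 - 164 \left(1 + 164\right)^{2}\right)} = \frac{1}{-65930 + \frac{1}{6} \cdot 164 \left(1 - 164 \cdot 165^{2}\right)} = \frac{1}{-65930 + \frac{1}{6} \cdot 164 \left(1 - 164 \cdot 27225\right)} = \frac{1}{-65930 + \frac{1}{6} \cdot 164 \left(1 - 4464900\right)} = \frac{1}{-65930 + \frac{1}{6} \cdot 164 \left(-4464899\right)} = \frac{1}{-65930 - \frac{366121718}{3}} = \frac{1}{- \frac{366319508}{3}} = - \frac{3}{366319508}$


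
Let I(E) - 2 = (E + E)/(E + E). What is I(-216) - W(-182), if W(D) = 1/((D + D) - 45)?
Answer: 1228/409 ≈ 3.0024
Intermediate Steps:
I(E) = 3 (I(E) = 2 + (E + E)/(E + E) = 2 + (2*E)/((2*E)) = 2 + (2*E)*(1/(2*E)) = 2 + 1 = 3)
W(D) = 1/(-45 + 2*D) (W(D) = 1/(2*D - 45) = 1/(-45 + 2*D))
I(-216) - W(-182) = 3 - 1/(-45 + 2*(-182)) = 3 - 1/(-45 - 364) = 3 - 1/(-409) = 3 - 1*(-1/409) = 3 + 1/409 = 1228/409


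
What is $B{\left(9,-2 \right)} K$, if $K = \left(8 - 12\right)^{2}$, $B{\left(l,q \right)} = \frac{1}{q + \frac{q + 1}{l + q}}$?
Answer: $- \frac{112}{15} \approx -7.4667$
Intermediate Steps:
$B{\left(l,q \right)} = \frac{1}{q + \frac{1 + q}{l + q}}$
$K = 16$ ($K = \left(-4\right)^{2} = 16$)
$B{\left(9,-2 \right)} K = \frac{9 - 2}{1 - 2 + \left(-2\right)^{2} + 9 \left(-2\right)} 16 = \frac{1}{1 - 2 + 4 - 18} \cdot 7 \cdot 16 = \frac{1}{-15} \cdot 7 \cdot 16 = \left(- \frac{1}{15}\right) 7 \cdot 16 = \left(- \frac{7}{15}\right) 16 = - \frac{112}{15}$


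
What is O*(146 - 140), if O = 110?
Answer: 660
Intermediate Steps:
O*(146 - 140) = 110*(146 - 140) = 110*6 = 660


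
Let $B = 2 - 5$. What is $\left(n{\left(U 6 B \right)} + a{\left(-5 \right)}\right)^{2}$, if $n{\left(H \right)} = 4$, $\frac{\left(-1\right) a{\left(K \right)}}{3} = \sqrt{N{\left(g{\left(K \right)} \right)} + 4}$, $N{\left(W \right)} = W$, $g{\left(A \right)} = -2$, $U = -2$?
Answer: $34 - 24 \sqrt{2} \approx 0.058874$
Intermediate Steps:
$B = -3$ ($B = 2 - 5 = -3$)
$a{\left(K \right)} = - 3 \sqrt{2}$ ($a{\left(K \right)} = - 3 \sqrt{-2 + 4} = - 3 \sqrt{2}$)
$\left(n{\left(U 6 B \right)} + a{\left(-5 \right)}\right)^{2} = \left(4 - 3 \sqrt{2}\right)^{2}$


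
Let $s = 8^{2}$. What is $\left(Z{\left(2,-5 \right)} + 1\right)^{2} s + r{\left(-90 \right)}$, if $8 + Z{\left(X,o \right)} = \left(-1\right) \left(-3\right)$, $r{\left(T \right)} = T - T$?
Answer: $1024$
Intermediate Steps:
$s = 64$
$r{\left(T \right)} = 0$
$Z{\left(X,o \right)} = -5$ ($Z{\left(X,o \right)} = -8 - -3 = -8 + 3 = -5$)
$\left(Z{\left(2,-5 \right)} + 1\right)^{2} s + r{\left(-90 \right)} = \left(-5 + 1\right)^{2} \cdot 64 + 0 = \left(-4\right)^{2} \cdot 64 + 0 = 16 \cdot 64 + 0 = 1024 + 0 = 1024$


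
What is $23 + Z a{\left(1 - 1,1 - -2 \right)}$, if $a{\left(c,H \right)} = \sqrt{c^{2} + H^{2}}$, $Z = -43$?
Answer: $-106$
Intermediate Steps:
$a{\left(c,H \right)} = \sqrt{H^{2} + c^{2}}$
$23 + Z a{\left(1 - 1,1 - -2 \right)} = 23 - 43 \sqrt{\left(1 - -2\right)^{2} + \left(1 - 1\right)^{2}} = 23 - 43 \sqrt{\left(1 + 2\right)^{2} + \left(1 - 1\right)^{2}} = 23 - 43 \sqrt{3^{2} + 0^{2}} = 23 - 43 \sqrt{9 + 0} = 23 - 43 \sqrt{9} = 23 - 129 = -106$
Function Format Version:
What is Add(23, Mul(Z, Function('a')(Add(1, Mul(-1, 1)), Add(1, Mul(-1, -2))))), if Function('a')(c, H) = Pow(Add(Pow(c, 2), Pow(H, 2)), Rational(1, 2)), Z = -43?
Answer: -106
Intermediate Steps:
Function('a')(c, H) = Pow(Add(Pow(H, 2), Pow(c, 2)), Rational(1, 2))
Add(23, Mul(Z, Function('a')(Add(1, Mul(-1, 1)), Add(1, Mul(-1, -2))))) = Add(23, Mul(-43, Pow(Add(Pow(Add(1, Mul(-1, -2)), 2), Pow(Add(1, Mul(-1, 1)), 2)), Rational(1, 2)))) = Add(23, Mul(-43, Pow(Add(Pow(Add(1, 2), 2), Pow(Add(1, -1), 2)), Rational(1, 2)))) = Add(23, Mul(-43, Pow(Add(Pow(3, 2), Pow(0, 2)), Rational(1, 2)))) = Add(23, Mul(-43, Pow(Add(9, 0), Rational(1, 2)))) = Add(23, Mul(-43, Pow(9, Rational(1, 2)))) = Add(23, Mul(-43, 3)) = Add(23, -129) = -106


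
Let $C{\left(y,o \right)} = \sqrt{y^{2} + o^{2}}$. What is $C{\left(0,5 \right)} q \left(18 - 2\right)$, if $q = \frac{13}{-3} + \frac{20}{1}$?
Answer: $\frac{3760}{3} \approx 1253.3$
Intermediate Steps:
$C{\left(y,o \right)} = \sqrt{o^{2} + y^{2}}$
$q = \frac{47}{3}$ ($q = 13 \left(- \frac{1}{3}\right) + 20 \cdot 1 = - \frac{13}{3} + 20 = \frac{47}{3} \approx 15.667$)
$C{\left(0,5 \right)} q \left(18 - 2\right) = \sqrt{5^{2} + 0^{2}} \cdot \frac{47}{3} \left(18 - 2\right) = \sqrt{25 + 0} \cdot \frac{47}{3} \cdot 16 = \sqrt{25} \cdot \frac{47}{3} \cdot 16 = 5 \cdot \frac{47}{3} \cdot 16 = \frac{235}{3} \cdot 16 = \frac{3760}{3}$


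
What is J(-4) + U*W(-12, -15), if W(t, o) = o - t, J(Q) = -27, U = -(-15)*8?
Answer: -387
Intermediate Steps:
U = 120 (U = -15*(-8) = 120)
J(-4) + U*W(-12, -15) = -27 + 120*(-15 - 1*(-12)) = -27 + 120*(-15 + 12) = -27 + 120*(-3) = -27 - 360 = -387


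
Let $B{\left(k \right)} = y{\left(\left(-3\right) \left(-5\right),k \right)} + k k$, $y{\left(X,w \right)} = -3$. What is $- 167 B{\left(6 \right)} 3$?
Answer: $-16533$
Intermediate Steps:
$B{\left(k \right)} = -3 + k^{2}$ ($B{\left(k \right)} = -3 + k k = -3 + k^{2}$)
$- 167 B{\left(6 \right)} 3 = - 167 \left(-3 + 6^{2}\right) 3 = - 167 \left(-3 + 36\right) 3 = \left(-167\right) 33 \cdot 3 = \left(-5511\right) 3 = -16533$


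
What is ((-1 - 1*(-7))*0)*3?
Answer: 0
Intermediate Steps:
((-1 - 1*(-7))*0)*3 = ((-1 + 7)*0)*3 = (6*0)*3 = 0*3 = 0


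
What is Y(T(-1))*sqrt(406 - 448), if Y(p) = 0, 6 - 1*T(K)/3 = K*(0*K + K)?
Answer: 0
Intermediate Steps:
T(K) = 18 - 3*K**2 (T(K) = 18 - 3*K*(0*K + K) = 18 - 3*K*(0 + K) = 18 - 3*K*K = 18 - 3*K**2)
Y(T(-1))*sqrt(406 - 448) = 0*sqrt(406 - 448) = 0*sqrt(-42) = 0*(I*sqrt(42)) = 0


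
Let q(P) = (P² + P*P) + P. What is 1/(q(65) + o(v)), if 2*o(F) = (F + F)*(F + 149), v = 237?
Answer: 1/99997 ≈ 1.0000e-5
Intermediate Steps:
o(F) = F*(149 + F) (o(F) = ((F + F)*(F + 149))/2 = ((2*F)*(149 + F))/2 = (2*F*(149 + F))/2 = F*(149 + F))
q(P) = P + 2*P² (q(P) = (P² + P²) + P = 2*P² + P = P + 2*P²)
1/(q(65) + o(v)) = 1/(65*(1 + 2*65) + 237*(149 + 237)) = 1/(65*(1 + 130) + 237*386) = 1/(65*131 + 91482) = 1/(8515 + 91482) = 1/99997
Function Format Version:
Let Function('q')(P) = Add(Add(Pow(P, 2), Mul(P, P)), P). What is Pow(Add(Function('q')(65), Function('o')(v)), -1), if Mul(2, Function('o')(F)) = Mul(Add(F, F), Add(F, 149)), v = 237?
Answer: Rational(1, 99997) ≈ 1.0000e-5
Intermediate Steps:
Function('o')(F) = Mul(F, Add(149, F)) (Function('o')(F) = Mul(Rational(1, 2), Mul(Add(F, F), Add(F, 149))) = Mul(Rational(1, 2), Mul(Mul(2, F), Add(149, F))) = Mul(Rational(1, 2), Mul(2, F, Add(149, F))) = Mul(F, Add(149, F)))
Function('q')(P) = Add(P, Mul(2, Pow(P, 2))) (Function('q')(P) = Add(Add(Pow(P, 2), Pow(P, 2)), P) = Add(Mul(2, Pow(P, 2)), P) = Add(P, Mul(2, Pow(P, 2))))
Pow(Add(Function('q')(65), Function('o')(v)), -1) = Pow(Add(Mul(65, Add(1, Mul(2, 65))), Mul(237, Add(149, 237))), -1) = Pow(Add(Mul(65, Add(1, 130)), Mul(237, 386)), -1) = Pow(Add(Mul(65, 131), 91482), -1) = Pow(Add(8515, 91482), -1) = Pow(99997, -1) = Rational(1, 99997)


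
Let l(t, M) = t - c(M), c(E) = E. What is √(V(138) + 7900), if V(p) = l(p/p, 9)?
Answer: 2*√1973 ≈ 88.837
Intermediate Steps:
l(t, M) = t - M
V(p) = -8 (V(p) = p/p - 1*9 = 1 - 9 = -8)
√(V(138) + 7900) = √(-8 + 7900) = √7892 = 2*√1973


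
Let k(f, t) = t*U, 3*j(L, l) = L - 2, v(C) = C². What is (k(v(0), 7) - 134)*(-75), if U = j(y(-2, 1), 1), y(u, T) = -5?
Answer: 11275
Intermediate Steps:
j(L, l) = -⅔ + L/3 (j(L, l) = (L - 2)/3 = (-2 + L)/3 = -⅔ + L/3)
U = -7/3 (U = -⅔ + (⅓)*(-5) = -⅔ - 5/3 = -7/3 ≈ -2.3333)
k(f, t) = -7*t/3 (k(f, t) = t*(-7/3) = -7*t/3)
(k(v(0), 7) - 134)*(-75) = (-7/3*7 - 134)*(-75) = (-49/3 - 134)*(-75) = -451/3*(-75) = 11275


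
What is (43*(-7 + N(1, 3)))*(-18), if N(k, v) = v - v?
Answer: 5418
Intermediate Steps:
N(k, v) = 0
(43*(-7 + N(1, 3)))*(-18) = (43*(-7 + 0))*(-18) = (43*(-7))*(-18) = -301*(-18) = 5418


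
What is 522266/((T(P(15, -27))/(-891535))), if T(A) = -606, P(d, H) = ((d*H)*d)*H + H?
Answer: 232809209155/303 ≈ 7.6835e+8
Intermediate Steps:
P(d, H) = H + H²*d² (P(d, H) = ((H*d)*d)*H + H = (H*d²)*H + H = H²*d² + H = H + H²*d²)
522266/((T(P(15, -27))/(-891535))) = 522266/((-606/(-891535))) = 522266/((-606*(-1/891535))) = 522266/(606/891535) = 522266*(891535/606) = 232809209155/303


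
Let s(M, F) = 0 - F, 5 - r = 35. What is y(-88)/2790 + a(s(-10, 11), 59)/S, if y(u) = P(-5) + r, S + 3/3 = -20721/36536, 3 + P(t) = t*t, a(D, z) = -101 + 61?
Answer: 65757412/2576565 ≈ 25.521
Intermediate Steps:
r = -30 (r = 5 - 1*35 = 5 - 35 = -30)
s(M, F) = -F
a(D, z) = -40
P(t) = -3 + t² (P(t) = -3 + t*t = -3 + t²)
S = -57257/36536 (S = -1 - 20721/36536 = -57257/36536 ≈ -1.5671)
y(u) = -8 (y(u) = (-3 + (-5)²) - 30 = (-3 + 25) - 30 = 22 - 30 = -8)
y(-88)/2790 + a(s(-10, 11), 59)/S = -8/2790 - 40/(-57257/36536) = -8*1/2790 - 40*(-36536/57257) = -4/1395 + 1461440/57257 = 65757412/2576565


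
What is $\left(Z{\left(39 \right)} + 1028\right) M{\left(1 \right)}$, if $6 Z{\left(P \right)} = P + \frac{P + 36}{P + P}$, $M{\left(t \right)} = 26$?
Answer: $\frac{161407}{6} \approx 26901.0$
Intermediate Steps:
$Z{\left(P \right)} = \frac{P}{6} + \frac{36 + P}{12 P}$ ($Z{\left(P \right)} = \frac{P + \frac{P + 36}{P + P}}{6} = \frac{P + \frac{36 + P}{2 P}}{6} = \frac{P}{6} + \frac{36 + P}{12 P}$)
$\left(Z{\left(39 \right)} + 1028\right) M{\left(1 \right)} = \left(\left(\frac{1}{12} + \frac{3}{39} + \frac{1}{6} \cdot 39\right) + 1028\right) 26 = \left(\left(\frac{1}{12} + 3 \cdot \frac{1}{39} + \frac{13}{2}\right) + 1028\right) 26 = \left(\left(\frac{1}{12} + \frac{1}{13} + \frac{13}{2}\right) + 1028\right) 26 = \left(\frac{1039}{156} + 1028\right) 26 = \frac{161407}{156} \cdot 26 = \frac{161407}{6}$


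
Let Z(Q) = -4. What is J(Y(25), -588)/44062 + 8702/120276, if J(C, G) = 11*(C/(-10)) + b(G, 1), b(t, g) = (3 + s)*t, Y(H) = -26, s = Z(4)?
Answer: 285993566/3312250695 ≈ 0.086344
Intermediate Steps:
s = -4
b(t, g) = -t (b(t, g) = (3 - 4)*t = -t)
J(C, G) = -G - 11*C/10 (J(C, G) = 11*(C/(-10)) - G = 11*(C*(-⅒)) - G = 11*(-C/10) - G = -11*C/10 - G = -G - 11*C/10)
J(Y(25), -588)/44062 + 8702/120276 = (-1*(-588) - 11/10*(-26))/44062 + 8702/120276 = (588 + 143/5)*(1/44062) + 8702*(1/120276) = (3083/5)*(1/44062) + 4351/60138 = 3083/220310 + 4351/60138 = 285993566/3312250695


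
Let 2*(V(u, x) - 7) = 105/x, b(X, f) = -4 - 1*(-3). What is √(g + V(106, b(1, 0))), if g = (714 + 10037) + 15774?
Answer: √105918/2 ≈ 162.73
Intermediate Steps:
b(X, f) = -1 (b(X, f) = -4 + 3 = -1)
V(u, x) = 7 + 105/(2*x) (V(u, x) = 7 + (105/x)/2 = 7 + 105/(2*x))
g = 26525 (g = 10751 + 15774 = 26525)
√(g + V(106, b(1, 0))) = √(26525 + (7 + (105/2)/(-1))) = √(26525 + (7 + (105/2)*(-1))) = √(26525 + (7 - 105/2)) = √(26525 - 91/2) = √(52959/2) = √105918/2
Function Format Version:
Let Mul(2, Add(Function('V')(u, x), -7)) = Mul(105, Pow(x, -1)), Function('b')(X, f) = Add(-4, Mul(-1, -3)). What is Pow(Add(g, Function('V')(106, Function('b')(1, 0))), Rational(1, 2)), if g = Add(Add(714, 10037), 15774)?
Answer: Mul(Rational(1, 2), Pow(105918, Rational(1, 2))) ≈ 162.73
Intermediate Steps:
Function('b')(X, f) = -1 (Function('b')(X, f) = Add(-4, 3) = -1)
Function('V')(u, x) = Add(7, Mul(Rational(105, 2), Pow(x, -1))) (Function('V')(u, x) = Add(7, Mul(Rational(1, 2), Mul(105, Pow(x, -1)))) = Add(7, Mul(Rational(105, 2), Pow(x, -1))))
g = 26525 (g = Add(10751, 15774) = 26525)
Pow(Add(g, Function('V')(106, Function('b')(1, 0))), Rational(1, 2)) = Pow(Add(26525, Add(7, Mul(Rational(105, 2), Pow(-1, -1)))), Rational(1, 2)) = Pow(Add(26525, Add(7, Mul(Rational(105, 2), -1))), Rational(1, 2)) = Pow(Add(26525, Add(7, Rational(-105, 2))), Rational(1, 2)) = Pow(Add(26525, Rational(-91, 2)), Rational(1, 2)) = Pow(Rational(52959, 2), Rational(1, 2)) = Mul(Rational(1, 2), Pow(105918, Rational(1, 2)))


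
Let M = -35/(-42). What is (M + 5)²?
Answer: 1225/36 ≈ 34.028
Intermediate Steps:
M = ⅚ (M = -35*(-1/42) = ⅚ ≈ 0.83333)
(M + 5)² = (⅚ + 5)² = (35/6)² = 1225/36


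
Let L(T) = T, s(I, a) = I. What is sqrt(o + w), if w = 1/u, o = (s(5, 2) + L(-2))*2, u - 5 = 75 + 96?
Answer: sqrt(11627)/44 ≈ 2.4506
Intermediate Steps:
u = 176 (u = 5 + (75 + 96) = 5 + 171 = 176)
o = 6 (o = (5 - 2)*2 = 3*2 = 6)
w = 1/176 ≈ 0.0056818
sqrt(o + w) = sqrt(6 + 1/176) = sqrt(1057/176) = sqrt(11627)/44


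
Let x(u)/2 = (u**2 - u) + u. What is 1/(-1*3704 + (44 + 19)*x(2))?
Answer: -1/3200 ≈ -0.00031250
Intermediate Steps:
x(u) = 2*u**2 (x(u) = 2*((u**2 - u) + u) = 2*u**2)
1/(-1*3704 + (44 + 19)*x(2)) = 1/(-1*3704 + (44 + 19)*(2*2**2)) = 1/(-3704 + 63*(2*4)) = 1/(-3704 + 63*8) = 1/(-3704 + 504) = 1/(-3200) = -1/3200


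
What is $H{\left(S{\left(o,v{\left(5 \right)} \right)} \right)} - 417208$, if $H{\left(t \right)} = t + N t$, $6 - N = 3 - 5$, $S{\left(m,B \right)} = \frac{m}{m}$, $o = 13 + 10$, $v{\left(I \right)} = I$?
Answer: $-417199$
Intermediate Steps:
$o = 23$
$S{\left(m,B \right)} = 1$
$N = 8$ ($N = 6 - \left(3 - 5\right) = 6 - -2 = 6 + 2 = 8$)
$H{\left(t \right)} = 9 t$ ($H{\left(t \right)} = t + 8 t = 9 t$)
$H{\left(S{\left(o,v{\left(5 \right)} \right)} \right)} - 417208 = 9 \cdot 1 - 417208 = 9 - 417208 = -417199$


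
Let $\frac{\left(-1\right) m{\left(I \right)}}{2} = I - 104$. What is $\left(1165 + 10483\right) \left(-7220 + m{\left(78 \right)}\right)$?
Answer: $-83492864$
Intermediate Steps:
$m{\left(I \right)} = 208 - 2 I$ ($m{\left(I \right)} = - 2 \left(I - 104\right) = - 2 \left(-104 + I\right) = 208 - 2 I$)
$\left(1165 + 10483\right) \left(-7220 + m{\left(78 \right)}\right) = \left(1165 + 10483\right) \left(-7220 + \left(208 - 156\right)\right) = 11648 \left(-7220 + \left(208 - 156\right)\right) = 11648 \left(-7220 + 52\right) = 11648 \left(-7168\right) = -83492864$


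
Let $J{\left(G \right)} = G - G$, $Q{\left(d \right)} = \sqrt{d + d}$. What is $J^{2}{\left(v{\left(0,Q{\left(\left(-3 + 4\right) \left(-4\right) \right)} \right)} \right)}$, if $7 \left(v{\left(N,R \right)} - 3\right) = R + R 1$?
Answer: $0$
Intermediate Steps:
$Q{\left(d \right)} = \sqrt{2} \sqrt{d}$ ($Q{\left(d \right)} = \sqrt{2 d} = \sqrt{2} \sqrt{d}$)
$v{\left(N,R \right)} = 3 + \frac{2 R}{7}$ ($v{\left(N,R \right)} = 3 + \frac{R + R 1}{7} = 3 + \frac{R + R}{7} = 3 + \frac{2 R}{7}$)
$J{\left(G \right)} = 0$
$J^{2}{\left(v{\left(0,Q{\left(\left(-3 + 4\right) \left(-4\right) \right)} \right)} \right)} = 0^{2} = 0$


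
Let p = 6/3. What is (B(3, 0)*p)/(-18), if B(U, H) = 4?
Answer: -4/9 ≈ -0.44444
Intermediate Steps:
p = 2 (p = 6*(⅓) = 2)
(B(3, 0)*p)/(-18) = (4*2)/(-18) = 8*(-1/18) = -4/9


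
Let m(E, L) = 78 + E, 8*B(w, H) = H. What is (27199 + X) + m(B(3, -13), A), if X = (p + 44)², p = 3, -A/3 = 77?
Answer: 235875/8 ≈ 29484.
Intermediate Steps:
A = -231 (A = -3*77 = -231)
B(w, H) = H/8
X = 2209 (X = (3 + 44)² = 47² = 2209)
(27199 + X) + m(B(3, -13), A) = (27199 + 2209) + (78 + (⅛)*(-13)) = 29408 + (78 - 13/8) = 29408 + 611/8 = 235875/8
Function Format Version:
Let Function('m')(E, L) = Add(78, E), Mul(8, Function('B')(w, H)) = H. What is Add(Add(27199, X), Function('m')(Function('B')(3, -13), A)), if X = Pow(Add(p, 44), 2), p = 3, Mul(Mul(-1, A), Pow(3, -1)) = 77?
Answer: Rational(235875, 8) ≈ 29484.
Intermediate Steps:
A = -231 (A = Mul(-3, 77) = -231)
Function('B')(w, H) = Mul(Rational(1, 8), H)
X = 2209 (X = Pow(Add(3, 44), 2) = Pow(47, 2) = 2209)
Add(Add(27199, X), Function('m')(Function('B')(3, -13), A)) = Add(Add(27199, 2209), Add(78, Mul(Rational(1, 8), -13))) = Add(29408, Add(78, Rational(-13, 8))) = Add(29408, Rational(611, 8)) = Rational(235875, 8)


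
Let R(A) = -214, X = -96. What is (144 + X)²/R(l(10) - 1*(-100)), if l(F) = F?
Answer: -1152/107 ≈ -10.766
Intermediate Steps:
(144 + X)²/R(l(10) - 1*(-100)) = (144 - 96)²/(-214) = 48²*(-1/214) = 2304*(-1/214) = -1152/107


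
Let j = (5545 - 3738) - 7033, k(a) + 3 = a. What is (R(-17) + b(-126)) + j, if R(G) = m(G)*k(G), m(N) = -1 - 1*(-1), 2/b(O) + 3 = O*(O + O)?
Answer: -165920272/31749 ≈ -5226.0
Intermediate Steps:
k(a) = -3 + a
b(O) = 2/(-3 + 2*O**2) (b(O) = 2/(-3 + O*(O + O)) = 2/(-3 + O*(2*O)) = 2/(-3 + 2*O**2))
m(N) = 0 (m(N) = -1 + 1 = 0)
R(G) = 0 (R(G) = 0*(-3 + G) = 0)
j = -5226 (j = 1807 - 7033 = -5226)
(R(-17) + b(-126)) + j = (0 + 2/(-3 + 2*(-126)**2)) - 5226 = (0 + 2/(-3 + 2*15876)) - 5226 = (0 + 2/(-3 + 31752)) - 5226 = (0 + 2/31749) - 5226 = 2/31749 - 5226 = -165920272/31749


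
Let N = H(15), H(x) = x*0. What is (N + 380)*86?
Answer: 32680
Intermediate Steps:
H(x) = 0
N = 0
(N + 380)*86 = (0 + 380)*86 = 380*86 = 32680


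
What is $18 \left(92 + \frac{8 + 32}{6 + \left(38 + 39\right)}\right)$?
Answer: $\frac{138168}{83} \approx 1664.7$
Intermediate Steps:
$18 \left(92 + \frac{8 + 32}{6 + \left(38 + 39\right)}\right) = 18 \left(92 + \frac{40}{6 + 77}\right) = 18 \left(92 + \frac{40}{83}\right) = 18 \cdot \frac{7676}{83} = \frac{138168}{83}$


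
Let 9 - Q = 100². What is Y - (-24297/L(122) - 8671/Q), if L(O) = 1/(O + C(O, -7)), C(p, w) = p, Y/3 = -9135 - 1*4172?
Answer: 58832464406/9991 ≈ 5.8885e+6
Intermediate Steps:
Y = -39921 (Y = 3*(-9135 - 1*4172) = 3*(-9135 - 4172) = 3*(-13307) = -39921)
Q = -9991 (Q = 9 - 1*100² = 9 - 1*10000 = 9 - 10000 = -9991)
L(O) = 1/(2*O) (L(O) = 1/(O + O) = 1/(2*O))
Y - (-24297/L(122) - 8671/Q) = -39921 - (-24297/((½)/122) - 8671/(-9991)) = -39921 - (-24297/((½)*(1/122)) - 8671*(-1/9991)) = -39921 - (-24297/1/244 + 8671/9991) = -39921 - (-24297*244 + 8671/9991) = -39921 - (-5928468 + 8671/9991) = -39921 - 1*(-59231315117/9991) = -39921 + 59231315117/9991 = 58832464406/9991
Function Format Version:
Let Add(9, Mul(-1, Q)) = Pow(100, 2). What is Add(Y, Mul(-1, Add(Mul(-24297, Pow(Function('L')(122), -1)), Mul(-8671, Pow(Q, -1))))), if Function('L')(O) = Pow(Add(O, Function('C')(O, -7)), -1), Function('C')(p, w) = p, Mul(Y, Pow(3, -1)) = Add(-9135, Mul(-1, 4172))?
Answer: Rational(58832464406, 9991) ≈ 5.8885e+6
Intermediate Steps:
Y = -39921 (Y = Mul(3, Add(-9135, Mul(-1, 4172))) = Mul(3, Add(-9135, -4172)) = Mul(3, -13307) = -39921)
Q = -9991 (Q = Add(9, Mul(-1, Pow(100, 2))) = Add(9, Mul(-1, 10000)) = Add(9, -10000) = -9991)
Function('L')(O) = Mul(Rational(1, 2), Pow(O, -1)) (Function('L')(O) = Pow(Add(O, O), -1) = Pow(Mul(2, O), -1) = Mul(Rational(1, 2), Pow(O, -1)))
Add(Y, Mul(-1, Add(Mul(-24297, Pow(Function('L')(122), -1)), Mul(-8671, Pow(Q, -1))))) = Add(-39921, Mul(-1, Add(Mul(-24297, Pow(Mul(Rational(1, 2), Pow(122, -1)), -1)), Mul(-8671, Pow(-9991, -1))))) = Add(-39921, Mul(-1, Add(Mul(-24297, Pow(Mul(Rational(1, 2), Rational(1, 122)), -1)), Mul(-8671, Rational(-1, 9991))))) = Add(-39921, Mul(-1, Add(Mul(-24297, Pow(Rational(1, 244), -1)), Rational(8671, 9991)))) = Add(-39921, Mul(-1, Add(Mul(-24297, 244), Rational(8671, 9991)))) = Add(-39921, Mul(-1, Add(-5928468, Rational(8671, 9991)))) = Add(-39921, Mul(-1, Rational(-59231315117, 9991))) = Add(-39921, Rational(59231315117, 9991)) = Rational(58832464406, 9991)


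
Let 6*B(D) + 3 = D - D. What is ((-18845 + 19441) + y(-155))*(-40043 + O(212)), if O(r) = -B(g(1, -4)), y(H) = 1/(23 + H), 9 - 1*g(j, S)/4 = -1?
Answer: -2100122345/88 ≈ -2.3865e+7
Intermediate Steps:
g(j, S) = 40 (g(j, S) = 36 - 4*(-1) = 36 + 4 = 40)
B(D) = -½ (B(D) = -½ + (D - D)/6 = -½ + (⅙)*0 = -½ + 0 = -½)
O(r) = ½ (O(r) = -1*(-½) = ½)
((-18845 + 19441) + y(-155))*(-40043 + O(212)) = ((-18845 + 19441) + 1/(23 - 155))*(-40043 + ½) = (596 + 1/(-132))*(-80085/2) = (596 - 1/132)*(-80085/2) = (78671/132)*(-80085/2) = -2100122345/88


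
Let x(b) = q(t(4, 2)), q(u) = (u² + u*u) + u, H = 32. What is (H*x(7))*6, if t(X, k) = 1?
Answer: 576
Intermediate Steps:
q(u) = u + 2*u² (q(u) = (u² + u²) + u = 2*u² + u = u + 2*u²)
x(b) = 3 (x(b) = 1*(1 + 2*1) = 1*(1 + 2) = 1*3 = 3)
(H*x(7))*6 = (32*3)*6 = 96*6 = 576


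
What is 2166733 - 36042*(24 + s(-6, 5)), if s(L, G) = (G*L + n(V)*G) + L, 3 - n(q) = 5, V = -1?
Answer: 2959657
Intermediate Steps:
n(q) = -2 (n(q) = 3 - 1*5 = 3 - 5 = -2)
s(L, G) = L - 2*G + G*L (s(L, G) = (G*L - 2*G) + L = (-2*G + G*L) + L = L - 2*G + G*L)
2166733 - 36042*(24 + s(-6, 5)) = 2166733 - 36042*(24 + (-6 - 2*5 + 5*(-6))) = 2166733 - 36042*(24 + (-6 - 10 - 30)) = 2166733 - 36042*(24 - 46) = 2166733 - 36042*(-22) = 2166733 - 1*(-792924) = 2166733 + 792924 = 2959657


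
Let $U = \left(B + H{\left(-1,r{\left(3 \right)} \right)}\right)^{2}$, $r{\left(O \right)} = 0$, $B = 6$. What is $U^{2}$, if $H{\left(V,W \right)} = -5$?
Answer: $1$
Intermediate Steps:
$U = 1$ ($U = \left(6 - 5\right)^{2} = 1^{2} = 1$)
$U^{2} = 1^{2} = 1$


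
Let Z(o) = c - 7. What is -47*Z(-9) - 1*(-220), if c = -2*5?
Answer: 1019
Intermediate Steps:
c = -10
Z(o) = -17 (Z(o) = -10 - 7 = -17)
-47*Z(-9) - 1*(-220) = -47*(-17) - 1*(-220) = 799 + 220 = 1019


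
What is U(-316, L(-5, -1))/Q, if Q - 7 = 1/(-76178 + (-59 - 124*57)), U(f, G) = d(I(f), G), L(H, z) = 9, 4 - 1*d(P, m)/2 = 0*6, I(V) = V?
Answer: 333220/291567 ≈ 1.1429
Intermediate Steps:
d(P, m) = 8 (d(P, m) = 8 - 0*6 = 8 - 2*0 = 8 + 0 = 8)
U(f, G) = 8
Q = 583134/83305 (Q = 7 + 1/(-76178 + (-59 - 124*57)) = 7 + 1/(-76178 + (-59 - 7068)) = 7 + 1/(-76178 - 7127) = 7 + 1/(-83305) = 7 - 1/83305 = 583134/83305 ≈ 7.0000)
U(-316, L(-5, -1))/Q = 8/(583134/83305) = 8*(83305/583134) = 333220/291567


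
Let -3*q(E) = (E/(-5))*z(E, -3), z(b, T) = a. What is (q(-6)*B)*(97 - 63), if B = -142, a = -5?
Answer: -9656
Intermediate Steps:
z(b, T) = -5
q(E) = -E/3 (q(E) = -E/(-5)*(-5)/3 = -E*(-⅕)*(-5)/3 = -(-E/5)*(-5)/3 = -E/3)
(q(-6)*B)*(97 - 63) = (-⅓*(-6)*(-142))*(97 - 63) = (2*(-142))*34 = -284*34 = -9656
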